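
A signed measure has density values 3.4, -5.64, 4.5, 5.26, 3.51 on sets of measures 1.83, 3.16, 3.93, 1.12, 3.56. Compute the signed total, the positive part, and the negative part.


Step 1: Compute signed measure on each set:
  Set 1: 3.4 * 1.83 = 6.222
  Set 2: -5.64 * 3.16 = -17.8224
  Set 3: 4.5 * 3.93 = 17.685
  Set 4: 5.26 * 1.12 = 5.8912
  Set 5: 3.51 * 3.56 = 12.4956
Step 2: Total signed measure = (6.222) + (-17.8224) + (17.685) + (5.8912) + (12.4956)
     = 24.4714
Step 3: Positive part mu+(X) = sum of positive contributions = 42.2938
Step 4: Negative part mu-(X) = |sum of negative contributions| = 17.8224


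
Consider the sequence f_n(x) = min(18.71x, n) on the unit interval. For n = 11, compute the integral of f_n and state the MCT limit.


f(x) = 18.71x on [0,1]; f_n(x) = min(18.71x, n). At n = 11:
Step 1: f(x) reaches 11 at x = 11/18.71 = 0.587921
Step 2: integral(f_11) = integral(18.71x, 0, 0.587921) + integral(11, 0.587921, 1)
       = 18.71*0.587921^2/2 + 11*(1 - 0.587921)
       = 3.233565 + 4.53287
       = 7.766435
Step 3: As n -> infinity, f_n increases to f, so by MCT integral(f_n) -> integral(f) = 18.71/2 = 9.355.
Convergence: integral(f_11) = 7.766435 -> 9.355 as n -> infinity


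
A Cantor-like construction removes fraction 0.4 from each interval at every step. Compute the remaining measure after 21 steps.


Step 1: At each step, fraction remaining = 1 - 0.4 = 0.6
Step 2: After 21 steps, measure = (0.6)^21
Result = 2.193695e-05


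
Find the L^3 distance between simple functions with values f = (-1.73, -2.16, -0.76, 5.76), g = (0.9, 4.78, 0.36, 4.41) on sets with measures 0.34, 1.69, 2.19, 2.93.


Step 1: Compute differences f_i - g_i:
  -1.73 - 0.9 = -2.63
  -2.16 - 4.78 = -6.94
  -0.76 - 0.36 = -1.12
  5.76 - 4.41 = 1.35
Step 2: Compute |diff|^3 * measure for each set:
  |-2.63|^3 * 0.34 = 18.191447 * 0.34 = 6.185092
  |-6.94|^3 * 1.69 = 334.255384 * 1.69 = 564.891599
  |-1.12|^3 * 2.19 = 1.404928 * 2.19 = 3.076792
  |1.35|^3 * 2.93 = 2.460375 * 2.93 = 7.208899
Step 3: Sum = 581.362382
Step 4: ||f-g||_3 = (581.362382)^(1/3) = 8.346075


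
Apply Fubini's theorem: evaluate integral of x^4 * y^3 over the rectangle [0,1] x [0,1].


By Fubini's theorem, the double integral factors as a product of single integrals:
Step 1: integral_0^1 x^4 dx = [x^5/5] from 0 to 1
     = 1^5/5 = 0.2
Step 2: integral_0^1 y^3 dy = [y^4/4] from 0 to 1
     = 1^4/4 = 0.25
Step 3: Double integral = 0.2 * 0.25 = 0.05


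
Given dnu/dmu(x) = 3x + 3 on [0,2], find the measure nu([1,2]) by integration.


nu(A) = integral_A (dnu/dmu) dmu = integral_1^2 (3x + 3) dx
Step 1: Antiderivative F(x) = (3/2)x^2 + 3x
Step 2: F(2) = (3/2)*2^2 + 3*2 = 6 + 6 = 12
Step 3: F(1) = (3/2)*1^2 + 3*1 = 1.5 + 3 = 4.5
Step 4: nu([1,2]) = F(2) - F(1) = 12 - 4.5 = 7.5


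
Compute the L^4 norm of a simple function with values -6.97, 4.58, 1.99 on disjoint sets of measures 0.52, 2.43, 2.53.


Step 1: Compute |f_i|^4 for each value:
  |-6.97|^4 = 2360.103845
  |4.58|^4 = 440.009357
  |1.99|^4 = 15.682392
Step 2: Multiply by measures and sum:
  2360.103845 * 0.52 = 1227.253999
  440.009357 * 2.43 = 1069.222737
  15.682392 * 2.53 = 39.676452
Sum = 1227.253999 + 1069.222737 + 39.676452 = 2336.153188
Step 3: Take the p-th root:
||f||_4 = (2336.153188)^(1/4) = 6.952249


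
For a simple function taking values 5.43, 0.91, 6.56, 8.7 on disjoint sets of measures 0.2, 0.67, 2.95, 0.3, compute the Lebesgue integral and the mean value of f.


Step 1: Integral = sum(value_i * measure_i)
= 5.43*0.2 + 0.91*0.67 + 6.56*2.95 + 8.7*0.3
= 1.086 + 0.6097 + 19.352 + 2.61
= 23.6577
Step 2: Total measure of domain = 0.2 + 0.67 + 2.95 + 0.3 = 4.12
Step 3: Average value = 23.6577 / 4.12 = 5.74216


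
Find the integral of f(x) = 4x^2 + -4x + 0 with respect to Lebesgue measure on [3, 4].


The Lebesgue integral of a Riemann-integrable function agrees with the Riemann integral.
Antiderivative F(x) = (4/3)x^3 + (-4/2)x^2 + 0x
F(4) = (4/3)*4^3 + (-4/2)*4^2 + 0*4
     = (4/3)*64 + (-4/2)*16 + 0*4
     = 85.333333 + -32 + 0
     = 53.333333
F(3) = 18
Integral = F(4) - F(3) = 53.333333 - 18 = 35.333333


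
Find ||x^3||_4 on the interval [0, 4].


Step 1: ||f||_4 = (integral_0^4 |x^3|^4 dx)^(1/4)
     = (integral_0^4 x^12 dx)^(1/4)
Step 2: integral_0^4 x^12 dx = [x^13/(13)] from 0 to 4 = 4^13/13
     = 67108864/13 = 5.162220e+06
Step 3: ||f||_4 = (5.162220e+06)^(1/4) = 47.666047


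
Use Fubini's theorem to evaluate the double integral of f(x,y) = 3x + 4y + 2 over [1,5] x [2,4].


By Fubini, integrate in x first, then y.
Step 1: Fix y, integrate over x in [1,5]:
  integral(3x + 4y + 2, x=1..5)
  = 3*(5^2 - 1^2)/2 + (4y + 2)*(5 - 1)
  = 36 + (4y + 2)*4
  = 36 + 16y + 8
  = 44 + 16y
Step 2: Integrate over y in [2,4]:
  integral(44 + 16y, y=2..4)
  = 44*2 + 16*(4^2 - 2^2)/2
  = 88 + 96
  = 184


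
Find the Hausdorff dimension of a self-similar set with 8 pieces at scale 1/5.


For a self-similar set with N copies scaled by 1/r:
dim_H = log(N)/log(r) = log(8)/log(5)
= 2.079442/1.609438
= 1.29203


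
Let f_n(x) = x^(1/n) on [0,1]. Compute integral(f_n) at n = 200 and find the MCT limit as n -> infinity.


At n = 200: f_200(x) = x^(1/200).
Step 1: integral(x^(1/200), 0, 1) = [x^(1/200+1) / (1/200+1)] from 0 to 1
     = 1 / (1/200 + 1) = 1 / ((200+1)/200) = 200/(200+1)
     = 200/201 = 0.995025
Step 2: As n -> infinity, f_n(x) = x^(1/n) -> 1 for x in (0,1], and f_n is increasing in n.
By MCT, lim_n integral(f_n) = integral(lim_n f_n) = integral(1, 0, 1) = 1.
Step 3: Verify convergence: 200/201 = 0.995025 -> 1


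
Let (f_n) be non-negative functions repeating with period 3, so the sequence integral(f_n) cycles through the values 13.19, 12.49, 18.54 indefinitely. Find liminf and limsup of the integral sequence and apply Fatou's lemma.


The sequence (integral(f_n)) is periodic with period 3, repeating the values 13.19, 12.49, 18.54 indefinitely.
Step 1: For a periodic sequence, every tail (a_m, a_(m+1), ...) contains all 3 period values infinitely often.
Step 2: Hence inf of every tail = min of the period values = min(13.19, 12.49, 18.54) = 12.49.
        liminf_n integral(f_n) = sup over m of (inf of tail from m) = 12.49.
Step 3: Similarly sup of every tail = max of the period values = 18.54.
        limsup_n integral(f_n) = 18.54.
Step 4: Fatou's lemma: integral(liminf_n f_n) <= liminf_n integral(f_n) = 12.49.
        So the integral of the pointwise liminf is at most 12.49.


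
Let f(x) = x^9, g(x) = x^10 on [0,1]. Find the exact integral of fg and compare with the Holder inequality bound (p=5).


Step 1: Exact integral of f*g = integral(x^19, 0, 1) = 1/20
     = 0.05
Step 2: Holder bound with p=5, q=1.25:
  ||f||_p = (integral x^45 dx)^(1/5) = (1/46)^(1/5) = 0.464995
  ||g||_q = (integral x^12.5 dx)^(1/1.25) = (1/13.5)^(1/1.25) = 0.124662
Step 3: Holder bound = ||f||_p * ||g||_q = 0.464995 * 0.124662 = 0.057967
Verification: 0.05 <= 0.057967 (Holder holds)


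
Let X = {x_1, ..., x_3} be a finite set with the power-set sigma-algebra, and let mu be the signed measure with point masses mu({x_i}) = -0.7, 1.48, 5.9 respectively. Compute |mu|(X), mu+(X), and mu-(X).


Step 1: Every measurable set is a union of atoms (the cells / points), so a Hahn decomposition is
  obtained by grouping atoms by sign: P = union of atoms with mu > 0, N = union of the remaining atoms.
  Atoms in P (indices): 2, 3;  atoms in N (indices): 1
  Positive values: 1.48, 5.9
  Negative values: -0.7
Step 2: mu+(X) = mu(P) = sum of positive atom values = 7.38
Step 3: mu-(X) = -mu(N) = sum of |negative atom values| = 0.7
Step 4: |mu|(X) = mu+(X) + mu-(X) = 7.38 + 0.7 = 8.08


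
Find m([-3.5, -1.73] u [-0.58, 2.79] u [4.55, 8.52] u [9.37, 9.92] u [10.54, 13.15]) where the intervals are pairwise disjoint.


For pairwise disjoint intervals, m(union) = sum of lengths.
= (-1.73 - -3.5) + (2.79 - -0.58) + (8.52 - 4.55) + (9.92 - 9.37) + (13.15 - 10.54)
= 1.77 + 3.37 + 3.97 + 0.55 + 2.61
= 12.27


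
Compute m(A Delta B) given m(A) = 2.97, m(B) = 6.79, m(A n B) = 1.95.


m(A Delta B) = m(A) + m(B) - 2*m(A n B)
= 2.97 + 6.79 - 2*1.95
= 2.97 + 6.79 - 3.9
= 5.86


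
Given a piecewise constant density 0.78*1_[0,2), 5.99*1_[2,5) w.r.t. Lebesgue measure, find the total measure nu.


Integrate each piece of the Radon-Nikodym derivative:
Step 1: integral_0^2 0.78 dx = 0.78*(2-0) = 0.78*2 = 1.56
Step 2: integral_2^5 5.99 dx = 5.99*(5-2) = 5.99*3 = 17.97
Total: 1.56 + 17.97 = 19.53


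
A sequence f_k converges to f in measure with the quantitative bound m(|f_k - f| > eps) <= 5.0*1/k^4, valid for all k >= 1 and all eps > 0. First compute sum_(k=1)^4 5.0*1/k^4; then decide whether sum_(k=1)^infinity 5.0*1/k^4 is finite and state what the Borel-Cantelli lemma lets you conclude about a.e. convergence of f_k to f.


Step 1: List the terms 5.0*1/k^4 for k = 1 to 4:
  k=1: 5
  k=2: 0.3125
  k=3: 0.061728
  k=4: 0.019531
Step 2: Partial sum = 5 + 0.3125 + 0.061728 + 0.019531
     = 5.39376
Step 3: The full series sum_(k>=1) 5.0*1/k^4 converges (p-series with p = 4 > 1; a constant multiple of a convergent series converges).
Step 4: Fix eps > 0. Since sum_k m(|f_k - f| > eps) < infinity, the Borel-Cantelli lemma gives
        m(limsup_k {|f_k - f| > eps}) = 0, i.e. for a.e. x, |f_k(x) - f(x)| <= eps for all large k.
        Applying this with eps = 1/j for j = 1, 2, ... and intersecting the countably many full-measure sets,
        for a.e. x we get limsup_k |f_k(x) - f(x)| <= 1/j for every j, hence f_k -> f almost everywhere.
Conclusion: series converges; Borel-Cantelli yields f_k -> f a.e.


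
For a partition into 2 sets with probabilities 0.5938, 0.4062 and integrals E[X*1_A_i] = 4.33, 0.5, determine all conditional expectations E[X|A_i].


For each cell A_i: E[X|A_i] = E[X*1_A_i] / P(A_i)
Step 1: E[X|A_1] = 4.33 / 0.5938 = 7.292018
Step 2: E[X|A_2] = 0.5 / 0.4062 = 1.230921
Verification: E[X] = sum E[X*1_A_i] = 4.33 + 0.5 = 4.83


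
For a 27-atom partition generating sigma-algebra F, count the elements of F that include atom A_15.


Each element of F is a union of some subset S of the 27 atoms.
The element contains A_15 iff A_15 is in S.
So we count subsets S of {A_1,...,A_27} with A_15 in S: choose freely among the other 26 atoms.
Count = 2^(27-1) = 2^26 = 67108864.


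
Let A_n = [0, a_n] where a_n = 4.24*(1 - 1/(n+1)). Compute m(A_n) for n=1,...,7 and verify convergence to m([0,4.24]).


By continuity of measure from below: if A_n increases to A, then m(A_n) -> m(A).
Here A = [0, 4.24], so m(A) = 4.24
Step 1: a_1 = 4.24*(1 - 1/2) = 2.12, m(A_1) = 2.12
Step 2: a_2 = 4.24*(1 - 1/3) = 2.8267, m(A_2) = 2.8267
Step 3: a_3 = 4.24*(1 - 1/4) = 3.18, m(A_3) = 3.18
Step 4: a_4 = 4.24*(1 - 1/5) = 3.392, m(A_4) = 3.392
Step 5: a_5 = 4.24*(1 - 1/6) = 3.5333, m(A_5) = 3.5333
Step 6: a_6 = 4.24*(1 - 1/7) = 3.6343, m(A_6) = 3.6343
Step 7: a_7 = 4.24*(1 - 1/8) = 3.71, m(A_7) = 3.71
Limit: m(A_n) -> m([0,4.24]) = 4.24


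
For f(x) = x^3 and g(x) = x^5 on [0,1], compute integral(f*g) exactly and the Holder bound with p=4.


Step 1: Exact integral of f*g = integral(x^8, 0, 1) = 1/9
     = 0.111111
Step 2: Holder bound with p=4, q=1.333333:
  ||f||_p = (integral x^12 dx)^(1/4) = (1/13)^(1/4) = 0.52664
  ||g||_q = (integral x^6.666667 dx)^(1/1.333333) = (1/7.666667)^(1/1.333333) = 0.217043
Step 3: Holder bound = ||f||_p * ||g||_q = 0.52664 * 0.217043 = 0.114303
Verification: 0.111111 <= 0.114303 (Holder holds)


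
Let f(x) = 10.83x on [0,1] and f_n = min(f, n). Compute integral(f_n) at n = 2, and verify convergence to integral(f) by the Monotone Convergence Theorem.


f(x) = 10.83x on [0,1]; f_n(x) = min(10.83x, n). At n = 2:
Step 1: f(x) reaches 2 at x = 2/10.83 = 0.184672
Step 2: integral(f_2) = integral(10.83x, 0, 0.184672) + integral(2, 0.184672, 1)
       = 10.83*0.184672^2/2 + 2*(1 - 0.184672)
       = 0.184672 + 1.630656
       = 1.815328
Step 3: As n -> infinity, f_n increases to f, so by MCT integral(f_n) -> integral(f) = 10.83/2 = 5.415.
Convergence: integral(f_2) = 1.815328 -> 5.415 as n -> infinity


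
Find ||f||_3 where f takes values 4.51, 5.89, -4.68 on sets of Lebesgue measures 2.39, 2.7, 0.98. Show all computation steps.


Step 1: Compute |f_i|^3 for each value:
  |4.51|^3 = 91.733851
  |5.89|^3 = 204.336469
  |-4.68|^3 = 102.503232
Step 2: Multiply by measures and sum:
  91.733851 * 2.39 = 219.243904
  204.336469 * 2.7 = 551.708466
  102.503232 * 0.98 = 100.453167
Sum = 219.243904 + 551.708466 + 100.453167 = 871.405538
Step 3: Take the p-th root:
||f||_3 = (871.405538)^(1/3) = 9.551541


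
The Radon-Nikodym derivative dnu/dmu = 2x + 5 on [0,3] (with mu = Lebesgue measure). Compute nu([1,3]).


nu(A) = integral_A (dnu/dmu) dmu = integral_1^3 (2x + 5) dx
Step 1: Antiderivative F(x) = (2/2)x^2 + 5x
Step 2: F(3) = (2/2)*3^2 + 5*3 = 9 + 15 = 24
Step 3: F(1) = (2/2)*1^2 + 5*1 = 1 + 5 = 6
Step 4: nu([1,3]) = F(3) - F(1) = 24 - 6 = 18


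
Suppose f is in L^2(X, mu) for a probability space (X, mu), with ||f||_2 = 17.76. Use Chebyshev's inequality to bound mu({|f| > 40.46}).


Chebyshev/Markov inequality: mu(|f| > eps) <= (||f||_p / eps)^p
Step 1: ||f||_2 / eps = 17.76 / 40.46 = 0.438952
Step 2: Raise to power p = 2:
  (0.438952)^2 = 0.192679
Step 3: Therefore mu(|f| > 40.46) <= 0.192679


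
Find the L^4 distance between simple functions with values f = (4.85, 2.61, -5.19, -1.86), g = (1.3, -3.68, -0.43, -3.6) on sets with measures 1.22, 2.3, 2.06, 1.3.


Step 1: Compute differences f_i - g_i:
  4.85 - 1.3 = 3.55
  2.61 - -3.68 = 6.29
  -5.19 - -0.43 = -4.76
  -1.86 - -3.6 = 1.74
Step 2: Compute |diff|^4 * measure for each set:
  |3.55|^4 * 1.22 = 158.823006 * 1.22 = 193.764068
  |6.29|^4 * 2.3 = 1565.318009 * 2.3 = 3600.23142
  |-4.76|^4 * 2.06 = 513.366838 * 2.06 = 1057.535686
  |1.74|^4 * 1.3 = 9.166362 * 1.3 = 11.91627
Step 3: Sum = 4863.447444
Step 4: ||f-g||_4 = (4863.447444)^(1/4) = 8.350953


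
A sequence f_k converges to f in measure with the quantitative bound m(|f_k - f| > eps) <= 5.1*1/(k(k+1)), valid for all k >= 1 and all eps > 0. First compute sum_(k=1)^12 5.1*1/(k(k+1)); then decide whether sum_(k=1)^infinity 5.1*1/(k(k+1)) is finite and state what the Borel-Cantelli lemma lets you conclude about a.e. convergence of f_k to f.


Step 1: List the terms 5.1*1/(k(k+1)) for k = 1 to 12:
  k=1: 2.55
  k=2: 0.85
  k=3: 0.425
  k=4: 0.255
  k=5: 0.17
  k=6: 0.121429
  k=7: 0.091071
  k=8: 0.070833
  k=9: 0.056667
  k=10: 0.046364
  k=11: 0.038636
  k=12: 0.032692
Step 2: Partial sum = 2.55 + 0.85 + 0.425 + 0.255 + 0.17 + 0.121429 + 0.091071 + 0.070833 + 0.056667 + 0.046364 + 0.038636 + 0.032692
     = 4.707692
Step 3: The full series sum_(k>=1) 5.1*1/(k(k+1)) converges (telescoping series sum 1/(k(k+1)) = 1; a constant multiple of a convergent series converges).
Step 4: Fix eps > 0. Since sum_k m(|f_k - f| > eps) < infinity, the Borel-Cantelli lemma gives
        m(limsup_k {|f_k - f| > eps}) = 0, i.e. for a.e. x, |f_k(x) - f(x)| <= eps for all large k.
        Applying this with eps = 1/j for j = 1, 2, ... and intersecting the countably many full-measure sets,
        for a.e. x we get limsup_k |f_k(x) - f(x)| <= 1/j for every j, hence f_k -> f almost everywhere.
Conclusion: series converges; Borel-Cantelli yields f_k -> f a.e.


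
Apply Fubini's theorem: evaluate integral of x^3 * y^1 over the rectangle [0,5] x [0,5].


By Fubini's theorem, the double integral factors as a product of single integrals:
Step 1: integral_0^5 x^3 dx = [x^4/4] from 0 to 5
     = 5^4/4 = 156.25
Step 2: integral_0^5 y^1 dy = [y^2/2] from 0 to 5
     = 5^2/2 = 12.5
Step 3: Double integral = 156.25 * 12.5 = 1953.125


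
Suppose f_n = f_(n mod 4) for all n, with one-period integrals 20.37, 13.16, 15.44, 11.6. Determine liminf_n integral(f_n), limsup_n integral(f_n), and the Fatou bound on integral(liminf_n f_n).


The sequence (integral(f_n)) is periodic with period 4, repeating the values 20.37, 13.16, 15.44, 11.6 indefinitely.
Step 1: For a periodic sequence, every tail (a_m, a_(m+1), ...) contains all 4 period values infinitely often.
Step 2: Hence inf of every tail = min of the period values = min(20.37, 13.16, 15.44, 11.6) = 11.6.
        liminf_n integral(f_n) = sup over m of (inf of tail from m) = 11.6.
Step 3: Similarly sup of every tail = max of the period values = 20.37.
        limsup_n integral(f_n) = 20.37.
Step 4: Fatou's lemma: integral(liminf_n f_n) <= liminf_n integral(f_n) = 11.6.
        So the integral of the pointwise liminf is at most 11.6.


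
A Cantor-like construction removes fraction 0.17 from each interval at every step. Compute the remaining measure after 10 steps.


Step 1: At each step, fraction remaining = 1 - 0.17 = 0.83
Step 2: After 10 steps, measure = (0.83)^10
Result = 0.15516


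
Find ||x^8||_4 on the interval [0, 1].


Step 1: ||f||_4 = (integral_0^1 |x^8|^4 dx)^(1/4)
     = (integral_0^1 x^32 dx)^(1/4)
Step 2: integral_0^1 x^32 dx = [x^33/(33)] from 0 to 1 = 1^33/33
     = 1/33 = 0.030303
Step 3: ||f||_4 = (0.030303)^(1/4) = 0.417226


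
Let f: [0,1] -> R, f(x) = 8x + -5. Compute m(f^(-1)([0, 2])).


f^(-1)([0, 2]) = {x : 0 <= 8x + -5 <= 2}
Solving: (0 - -5)/8 <= x <= (2 - -5)/8
= [0.625, 0.875]
Intersecting with [0,1]: [0.625, 0.875]
Measure = 0.875 - 0.625 = 0.25


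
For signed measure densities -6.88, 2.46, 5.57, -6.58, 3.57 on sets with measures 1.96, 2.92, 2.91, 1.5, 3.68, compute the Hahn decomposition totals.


Step 1: Compute signed measure on each set:
  Set 1: -6.88 * 1.96 = -13.4848
  Set 2: 2.46 * 2.92 = 7.1832
  Set 3: 5.57 * 2.91 = 16.2087
  Set 4: -6.58 * 1.5 = -9.87
  Set 5: 3.57 * 3.68 = 13.1376
Step 2: Total signed measure = (-13.4848) + (7.1832) + (16.2087) + (-9.87) + (13.1376)
     = 13.1747
Step 3: Positive part mu+(X) = sum of positive contributions = 36.5295
Step 4: Negative part mu-(X) = |sum of negative contributions| = 23.3548


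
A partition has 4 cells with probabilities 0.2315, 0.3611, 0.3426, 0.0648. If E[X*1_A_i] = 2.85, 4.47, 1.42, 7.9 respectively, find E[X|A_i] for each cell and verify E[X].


For each cell A_i: E[X|A_i] = E[X*1_A_i] / P(A_i)
Step 1: E[X|A_1] = 2.85 / 0.2315 = 12.311015
Step 2: E[X|A_2] = 4.47 / 0.3611 = 12.378842
Step 3: E[X|A_3] = 1.42 / 0.3426 = 4.144775
Step 4: E[X|A_4] = 7.9 / 0.0648 = 121.91358
Verification: E[X] = sum E[X*1_A_i] = 2.85 + 4.47 + 1.42 + 7.9 = 16.64


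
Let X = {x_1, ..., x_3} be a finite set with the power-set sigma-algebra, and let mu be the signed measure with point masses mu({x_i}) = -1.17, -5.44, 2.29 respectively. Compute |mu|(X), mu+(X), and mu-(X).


Step 1: Every measurable set is a union of atoms (the cells / points), so a Hahn decomposition is
  obtained by grouping atoms by sign: P = union of atoms with mu > 0, N = union of the remaining atoms.
  Atoms in P (indices): 3;  atoms in N (indices): 1, 2
  Positive values: 2.29
  Negative values: -1.17, -5.44
Step 2: mu+(X) = mu(P) = sum of positive atom values = 2.29
Step 3: mu-(X) = -mu(N) = sum of |negative atom values| = 6.61
Step 4: |mu|(X) = mu+(X) + mu-(X) = 2.29 + 6.61 = 8.9


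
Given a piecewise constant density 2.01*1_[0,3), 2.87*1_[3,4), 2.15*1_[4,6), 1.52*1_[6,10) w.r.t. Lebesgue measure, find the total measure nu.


Integrate each piece of the Radon-Nikodym derivative:
Step 1: integral_0^3 2.01 dx = 2.01*(3-0) = 2.01*3 = 6.03
Step 2: integral_3^4 2.87 dx = 2.87*(4-3) = 2.87*1 = 2.87
Step 3: integral_4^6 2.15 dx = 2.15*(6-4) = 2.15*2 = 4.3
Step 4: integral_6^10 1.52 dx = 1.52*(10-6) = 1.52*4 = 6.08
Total: 6.03 + 2.87 + 4.3 + 6.08 = 19.28


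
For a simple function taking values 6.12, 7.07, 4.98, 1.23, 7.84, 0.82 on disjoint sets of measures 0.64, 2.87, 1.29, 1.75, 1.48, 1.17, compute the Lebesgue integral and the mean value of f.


Step 1: Integral = sum(value_i * measure_i)
= 6.12*0.64 + 7.07*2.87 + 4.98*1.29 + 1.23*1.75 + 7.84*1.48 + 0.82*1.17
= 3.9168 + 20.2909 + 6.4242 + 2.1525 + 11.6032 + 0.9594
= 45.347
Step 2: Total measure of domain = 0.64 + 2.87 + 1.29 + 1.75 + 1.48 + 1.17 = 9.2
Step 3: Average value = 45.347 / 9.2 = 4.929022


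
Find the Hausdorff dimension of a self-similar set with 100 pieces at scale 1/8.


For a self-similar set with N copies scaled by 1/r:
dim_H = log(N)/log(r) = log(100)/log(8)
= 4.60517/2.079442
= 2.214619


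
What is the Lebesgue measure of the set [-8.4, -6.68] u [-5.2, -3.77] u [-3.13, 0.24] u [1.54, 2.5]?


For pairwise disjoint intervals, m(union) = sum of lengths.
= (-6.68 - -8.4) + (-3.77 - -5.2) + (0.24 - -3.13) + (2.5 - 1.54)
= 1.72 + 1.43 + 3.37 + 0.96
= 7.48


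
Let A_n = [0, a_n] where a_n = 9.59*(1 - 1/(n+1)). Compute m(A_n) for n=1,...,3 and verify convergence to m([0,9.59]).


By continuity of measure from below: if A_n increases to A, then m(A_n) -> m(A).
Here A = [0, 9.59], so m(A) = 9.59
Step 1: a_1 = 9.59*(1 - 1/2) = 4.795, m(A_1) = 4.795
Step 2: a_2 = 9.59*(1 - 1/3) = 6.3933, m(A_2) = 6.3933
Step 3: a_3 = 9.59*(1 - 1/4) = 7.1925, m(A_3) = 7.1925
Limit: m(A_n) -> m([0,9.59]) = 9.59


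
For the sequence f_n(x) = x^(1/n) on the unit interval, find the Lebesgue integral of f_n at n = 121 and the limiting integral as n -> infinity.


At n = 121: f_121(x) = x^(1/121).
Step 1: integral(x^(1/121), 0, 1) = [x^(1/121+1) / (1/121+1)] from 0 to 1
     = 1 / (1/121 + 1) = 1 / ((121+1)/121) = 121/(121+1)
     = 121/122 = 0.991803
Step 2: As n -> infinity, f_n(x) = x^(1/n) -> 1 for x in (0,1], and f_n is increasing in n.
By MCT, lim_n integral(f_n) = integral(lim_n f_n) = integral(1, 0, 1) = 1.
Step 3: Verify convergence: 121/122 = 0.991803 -> 1


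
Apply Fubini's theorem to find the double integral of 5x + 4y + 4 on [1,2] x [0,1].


By Fubini, integrate in x first, then y.
Step 1: Fix y, integrate over x in [1,2]:
  integral(5x + 4y + 4, x=1..2)
  = 5*(2^2 - 1^2)/2 + (4y + 4)*(2 - 1)
  = 7.5 + (4y + 4)*1
  = 7.5 + 4y + 4
  = 11.5 + 4y
Step 2: Integrate over y in [0,1]:
  integral(11.5 + 4y, y=0..1)
  = 11.5*1 + 4*(1^2 - 0^2)/2
  = 11.5 + 2
  = 13.5


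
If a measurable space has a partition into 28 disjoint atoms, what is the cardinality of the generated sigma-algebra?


Each element of the sigma-algebra is a union of some subset of the 28 atoms.
The number of such subsets is 2^28 = 268435456.


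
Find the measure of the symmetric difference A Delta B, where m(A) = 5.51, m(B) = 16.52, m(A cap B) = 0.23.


m(A Delta B) = m(A) + m(B) - 2*m(A n B)
= 5.51 + 16.52 - 2*0.23
= 5.51 + 16.52 - 0.46
= 21.57


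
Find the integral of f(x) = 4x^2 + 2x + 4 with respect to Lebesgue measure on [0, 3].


The Lebesgue integral of a Riemann-integrable function agrees with the Riemann integral.
Antiderivative F(x) = (4/3)x^3 + (2/2)x^2 + 4x
F(3) = (4/3)*3^3 + (2/2)*3^2 + 4*3
     = (4/3)*27 + (2/2)*9 + 4*3
     = 36 + 9 + 12
     = 57
F(0) = 0.0
Integral = F(3) - F(0) = 57 - 0.0 = 57


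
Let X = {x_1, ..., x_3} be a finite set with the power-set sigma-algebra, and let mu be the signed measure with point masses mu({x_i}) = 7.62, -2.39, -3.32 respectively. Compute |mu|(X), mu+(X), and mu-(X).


Step 1: Every measurable set is a union of atoms (the cells / points), so a Hahn decomposition is
  obtained by grouping atoms by sign: P = union of atoms with mu > 0, N = union of the remaining atoms.
  Atoms in P (indices): 1;  atoms in N (indices): 2, 3
  Positive values: 7.62
  Negative values: -2.39, -3.32
Step 2: mu+(X) = mu(P) = sum of positive atom values = 7.62
Step 3: mu-(X) = -mu(N) = sum of |negative atom values| = 5.71
Step 4: |mu|(X) = mu+(X) + mu-(X) = 7.62 + 5.71 = 13.33


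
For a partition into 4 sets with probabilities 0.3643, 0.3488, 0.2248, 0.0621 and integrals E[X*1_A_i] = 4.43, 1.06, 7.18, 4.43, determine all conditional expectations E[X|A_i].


For each cell A_i: E[X|A_i] = E[X*1_A_i] / P(A_i)
Step 1: E[X|A_1] = 4.43 / 0.3643 = 12.160307
Step 2: E[X|A_2] = 1.06 / 0.3488 = 3.038991
Step 3: E[X|A_3] = 7.18 / 0.2248 = 31.939502
Step 4: E[X|A_4] = 4.43 / 0.0621 = 71.336554
Verification: E[X] = sum E[X*1_A_i] = 4.43 + 1.06 + 7.18 + 4.43 = 17.1


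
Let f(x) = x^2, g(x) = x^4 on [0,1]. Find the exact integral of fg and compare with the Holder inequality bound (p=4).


Step 1: Exact integral of f*g = integral(x^6, 0, 1) = 1/7
     = 0.142857
Step 2: Holder bound with p=4, q=1.333333:
  ||f||_p = (integral x^8 dx)^(1/4) = (1/9)^(1/4) = 0.57735
  ||g||_q = (integral x^5.333333 dx)^(1/1.333333) = (1/6.333333)^(1/1.333333) = 0.250482
Step 3: Holder bound = ||f||_p * ||g||_q = 0.57735 * 0.250482 = 0.144616
Verification: 0.142857 <= 0.144616 (Holder holds)


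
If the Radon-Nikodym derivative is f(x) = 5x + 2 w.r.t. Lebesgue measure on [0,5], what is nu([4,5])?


nu(A) = integral_A (dnu/dmu) dmu = integral_4^5 (5x + 2) dx
Step 1: Antiderivative F(x) = (5/2)x^2 + 2x
Step 2: F(5) = (5/2)*5^2 + 2*5 = 62.5 + 10 = 72.5
Step 3: F(4) = (5/2)*4^2 + 2*4 = 40 + 8 = 48
Step 4: nu([4,5]) = F(5) - F(4) = 72.5 - 48 = 24.5


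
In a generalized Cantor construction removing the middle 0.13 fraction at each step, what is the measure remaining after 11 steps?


Step 1: At each step, fraction remaining = 1 - 0.13 = 0.87
Step 2: After 11 steps, measure = (0.87)^11
Result = 0.216128


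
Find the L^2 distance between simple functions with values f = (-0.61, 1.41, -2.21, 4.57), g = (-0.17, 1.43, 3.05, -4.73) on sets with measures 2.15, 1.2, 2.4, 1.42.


Step 1: Compute differences f_i - g_i:
  -0.61 - -0.17 = -0.44
  1.41 - 1.43 = -0.02
  -2.21 - 3.05 = -5.26
  4.57 - -4.73 = 9.3
Step 2: Compute |diff|^2 * measure for each set:
  |-0.44|^2 * 2.15 = 0.1936 * 2.15 = 0.41624
  |-0.02|^2 * 1.2 = 4.000000e-04 * 1.2 = 4.800000e-04
  |-5.26|^2 * 2.4 = 27.6676 * 2.4 = 66.40224
  |9.3|^2 * 1.42 = 86.49 * 1.42 = 122.8158
Step 3: Sum = 189.63476
Step 4: ||f-g||_2 = (189.63476)^(1/2) = 13.770794


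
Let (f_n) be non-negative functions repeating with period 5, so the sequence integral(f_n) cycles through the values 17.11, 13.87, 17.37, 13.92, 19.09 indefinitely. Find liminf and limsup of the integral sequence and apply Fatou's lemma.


The sequence (integral(f_n)) is periodic with period 5, repeating the values 17.11, 13.87, 17.37, 13.92, 19.09 indefinitely.
Step 1: For a periodic sequence, every tail (a_m, a_(m+1), ...) contains all 5 period values infinitely often.
Step 2: Hence inf of every tail = min of the period values = min(17.11, 13.87, 17.37, 13.92, 19.09) = 13.87.
        liminf_n integral(f_n) = sup over m of (inf of tail from m) = 13.87.
Step 3: Similarly sup of every tail = max of the period values = 19.09.
        limsup_n integral(f_n) = 19.09.
Step 4: Fatou's lemma: integral(liminf_n f_n) <= liminf_n integral(f_n) = 13.87.
        So the integral of the pointwise liminf is at most 13.87.


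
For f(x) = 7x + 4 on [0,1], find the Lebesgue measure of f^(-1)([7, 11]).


f^(-1)([7, 11]) = {x : 7 <= 7x + 4 <= 11}
Solving: (7 - 4)/7 <= x <= (11 - 4)/7
= [0.428571, 1]
Intersecting with [0,1]: [0.428571, 1]
Measure = 1 - 0.428571 = 0.571429


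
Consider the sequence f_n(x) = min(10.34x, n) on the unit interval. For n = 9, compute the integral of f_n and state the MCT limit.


f(x) = 10.34x on [0,1]; f_n(x) = min(10.34x, n). At n = 9:
Step 1: f(x) reaches 9 at x = 9/10.34 = 0.870406
Step 2: integral(f_9) = integral(10.34x, 0, 0.870406) + integral(9, 0.870406, 1)
       = 10.34*0.870406^2/2 + 9*(1 - 0.870406)
       = 3.916828 + 1.166344
       = 5.083172
Step 3: As n -> infinity, f_n increases to f, so by MCT integral(f_n) -> integral(f) = 10.34/2 = 5.17.
Convergence: integral(f_9) = 5.083172 -> 5.17 as n -> infinity


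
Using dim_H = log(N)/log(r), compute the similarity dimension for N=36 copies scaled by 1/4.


For a self-similar set with N copies scaled by 1/r:
dim_H = log(N)/log(r) = log(36)/log(4)
= 3.583519/1.386294
= 2.584963


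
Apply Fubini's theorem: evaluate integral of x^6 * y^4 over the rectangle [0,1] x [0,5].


By Fubini's theorem, the double integral factors as a product of single integrals:
Step 1: integral_0^1 x^6 dx = [x^7/7] from 0 to 1
     = 1^7/7 = 0.142857
Step 2: integral_0^5 y^4 dy = [y^5/5] from 0 to 5
     = 5^5/5 = 625
Step 3: Double integral = 0.142857 * 625 = 89.285714


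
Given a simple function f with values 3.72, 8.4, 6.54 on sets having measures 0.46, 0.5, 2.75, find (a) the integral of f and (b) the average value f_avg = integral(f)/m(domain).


Step 1: Integral = sum(value_i * measure_i)
= 3.72*0.46 + 8.4*0.5 + 6.54*2.75
= 1.7112 + 4.2 + 17.985
= 23.8962
Step 2: Total measure of domain = 0.46 + 0.5 + 2.75 = 3.71
Step 3: Average value = 23.8962 / 3.71 = 6.441024


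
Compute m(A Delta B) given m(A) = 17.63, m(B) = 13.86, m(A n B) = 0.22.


m(A Delta B) = m(A) + m(B) - 2*m(A n B)
= 17.63 + 13.86 - 2*0.22
= 17.63 + 13.86 - 0.44
= 31.05


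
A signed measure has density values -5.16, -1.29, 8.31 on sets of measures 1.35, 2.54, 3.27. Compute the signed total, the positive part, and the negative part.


Step 1: Compute signed measure on each set:
  Set 1: -5.16 * 1.35 = -6.966
  Set 2: -1.29 * 2.54 = -3.2766
  Set 3: 8.31 * 3.27 = 27.1737
Step 2: Total signed measure = (-6.966) + (-3.2766) + (27.1737)
     = 16.9311
Step 3: Positive part mu+(X) = sum of positive contributions = 27.1737
Step 4: Negative part mu-(X) = |sum of negative contributions| = 10.2426


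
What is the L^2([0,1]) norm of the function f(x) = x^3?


Step 1: ||f||_2 = (integral_0^1 |x^3|^2 dx)^(1/2)
     = (integral_0^1 x^6 dx)^(1/2)
Step 2: integral_0^1 x^6 dx = [x^7/(7)] from 0 to 1 = 1^7/7
     = 1/7 = 0.142857
Step 3: ||f||_2 = (0.142857)^(1/2) = 0.377964


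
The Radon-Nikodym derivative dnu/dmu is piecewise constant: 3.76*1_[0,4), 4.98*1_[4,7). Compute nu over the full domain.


Integrate each piece of the Radon-Nikodym derivative:
Step 1: integral_0^4 3.76 dx = 3.76*(4-0) = 3.76*4 = 15.04
Step 2: integral_4^7 4.98 dx = 4.98*(7-4) = 4.98*3 = 14.94
Total: 15.04 + 14.94 = 29.98


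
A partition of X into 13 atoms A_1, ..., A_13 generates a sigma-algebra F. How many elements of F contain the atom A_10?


Each element of F is a union of some subset S of the 13 atoms.
The element contains A_10 iff A_10 is in S.
So we count subsets S of {A_1,...,A_13} with A_10 in S: choose freely among the other 12 atoms.
Count = 2^(13-1) = 2^12 = 4096.


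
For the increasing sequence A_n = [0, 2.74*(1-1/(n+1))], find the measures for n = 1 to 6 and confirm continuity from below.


By continuity of measure from below: if A_n increases to A, then m(A_n) -> m(A).
Here A = [0, 2.74], so m(A) = 2.74
Step 1: a_1 = 2.74*(1 - 1/2) = 1.37, m(A_1) = 1.37
Step 2: a_2 = 2.74*(1 - 1/3) = 1.8267, m(A_2) = 1.8267
Step 3: a_3 = 2.74*(1 - 1/4) = 2.055, m(A_3) = 2.055
Step 4: a_4 = 2.74*(1 - 1/5) = 2.192, m(A_4) = 2.192
Step 5: a_5 = 2.74*(1 - 1/6) = 2.2833, m(A_5) = 2.2833
Step 6: a_6 = 2.74*(1 - 1/7) = 2.3486, m(A_6) = 2.3486
Limit: m(A_n) -> m([0,2.74]) = 2.74


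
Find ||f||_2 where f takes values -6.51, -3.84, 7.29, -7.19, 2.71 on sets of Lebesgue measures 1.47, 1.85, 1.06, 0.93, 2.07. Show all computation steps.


Step 1: Compute |f_i|^2 for each value:
  |-6.51|^2 = 42.3801
  |-3.84|^2 = 14.7456
  |7.29|^2 = 53.1441
  |-7.19|^2 = 51.6961
  |2.71|^2 = 7.3441
Step 2: Multiply by measures and sum:
  42.3801 * 1.47 = 62.298747
  14.7456 * 1.85 = 27.27936
  53.1441 * 1.06 = 56.332746
  51.6961 * 0.93 = 48.077373
  7.3441 * 2.07 = 15.202287
Sum = 62.298747 + 27.27936 + 56.332746 + 48.077373 + 15.202287 = 209.190513
Step 3: Take the p-th root:
||f||_2 = (209.190513)^(1/2) = 14.46342


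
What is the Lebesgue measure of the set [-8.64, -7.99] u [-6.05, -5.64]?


For pairwise disjoint intervals, m(union) = sum of lengths.
= (-7.99 - -8.64) + (-5.64 - -6.05)
= 0.65 + 0.41
= 1.06


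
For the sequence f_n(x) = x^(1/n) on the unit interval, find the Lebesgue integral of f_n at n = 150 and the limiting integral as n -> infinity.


At n = 150: f_150(x) = x^(1/150).
Step 1: integral(x^(1/150), 0, 1) = [x^(1/150+1) / (1/150+1)] from 0 to 1
     = 1 / (1/150 + 1) = 1 / ((150+1)/150) = 150/(150+1)
     = 150/151 = 0.993377
Step 2: As n -> infinity, f_n(x) = x^(1/n) -> 1 for x in (0,1], and f_n is increasing in n.
By MCT, lim_n integral(f_n) = integral(lim_n f_n) = integral(1, 0, 1) = 1.
Step 3: Verify convergence: 150/151 = 0.993377 -> 1


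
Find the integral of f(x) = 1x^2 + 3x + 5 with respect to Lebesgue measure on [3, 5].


The Lebesgue integral of a Riemann-integrable function agrees with the Riemann integral.
Antiderivative F(x) = (1/3)x^3 + (3/2)x^2 + 5x
F(5) = (1/3)*5^3 + (3/2)*5^2 + 5*5
     = (1/3)*125 + (3/2)*25 + 5*5
     = 41.666667 + 37.5 + 25
     = 104.166667
F(3) = 37.5
Integral = F(5) - F(3) = 104.166667 - 37.5 = 66.666667


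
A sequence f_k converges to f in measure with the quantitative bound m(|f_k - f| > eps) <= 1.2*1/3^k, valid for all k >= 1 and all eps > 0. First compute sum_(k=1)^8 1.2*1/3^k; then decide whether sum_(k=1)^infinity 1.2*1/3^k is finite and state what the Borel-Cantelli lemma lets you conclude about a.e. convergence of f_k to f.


Step 1: List the terms 1.2*1/3^k for k = 1 to 8:
  k=1: 0.4
  k=2: 0.133333
  k=3: 0.044444
  k=4: 0.014815
  k=5: 0.004938
  k=6: 0.001646
  k=7: 5.486968e-04
  k=8: 1.828989e-04
Step 2: Partial sum = 0.4 + 0.133333 + 0.044444 + 0.014815 + 0.004938 + 0.001646 + 5.486968e-04 + 1.828989e-04
     = 0.599909
Step 3: The full series sum_(k>=1) 1.2*1/3^k converges (geometric series with ratio 1/3 < 1; a constant multiple of a convergent series converges).
Step 4: Fix eps > 0. Since sum_k m(|f_k - f| > eps) < infinity, the Borel-Cantelli lemma gives
        m(limsup_k {|f_k - f| > eps}) = 0, i.e. for a.e. x, |f_k(x) - f(x)| <= eps for all large k.
        Applying this with eps = 1/j for j = 1, 2, ... and intersecting the countably many full-measure sets,
        for a.e. x we get limsup_k |f_k(x) - f(x)| <= 1/j for every j, hence f_k -> f almost everywhere.
Conclusion: series converges; Borel-Cantelli yields f_k -> f a.e.


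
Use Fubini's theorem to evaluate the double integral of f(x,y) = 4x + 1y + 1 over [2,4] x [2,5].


By Fubini, integrate in x first, then y.
Step 1: Fix y, integrate over x in [2,4]:
  integral(4x + 1y + 1, x=2..4)
  = 4*(4^2 - 2^2)/2 + (1y + 1)*(4 - 2)
  = 24 + (1y + 1)*2
  = 24 + 2y + 2
  = 26 + 2y
Step 2: Integrate over y in [2,5]:
  integral(26 + 2y, y=2..5)
  = 26*3 + 2*(5^2 - 2^2)/2
  = 78 + 21
  = 99


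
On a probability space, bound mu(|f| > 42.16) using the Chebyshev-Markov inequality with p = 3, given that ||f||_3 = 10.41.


Chebyshev/Markov inequality: mu(|f| > eps) <= (||f||_p / eps)^p
Step 1: ||f||_3 / eps = 10.41 / 42.16 = 0.246917
Step 2: Raise to power p = 3:
  (0.246917)^3 = 0.015054
Step 3: Therefore mu(|f| > 42.16) <= 0.015054


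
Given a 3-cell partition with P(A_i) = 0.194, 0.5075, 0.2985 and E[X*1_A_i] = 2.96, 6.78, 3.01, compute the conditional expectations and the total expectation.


For each cell A_i: E[X|A_i] = E[X*1_A_i] / P(A_i)
Step 1: E[X|A_1] = 2.96 / 0.194 = 15.257732
Step 2: E[X|A_2] = 6.78 / 0.5075 = 13.359606
Step 3: E[X|A_3] = 3.01 / 0.2985 = 10.083752
Verification: E[X] = sum E[X*1_A_i] = 2.96 + 6.78 + 3.01 = 12.75


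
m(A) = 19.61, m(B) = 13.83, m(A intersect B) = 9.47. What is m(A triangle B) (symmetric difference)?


m(A Delta B) = m(A) + m(B) - 2*m(A n B)
= 19.61 + 13.83 - 2*9.47
= 19.61 + 13.83 - 18.94
= 14.5


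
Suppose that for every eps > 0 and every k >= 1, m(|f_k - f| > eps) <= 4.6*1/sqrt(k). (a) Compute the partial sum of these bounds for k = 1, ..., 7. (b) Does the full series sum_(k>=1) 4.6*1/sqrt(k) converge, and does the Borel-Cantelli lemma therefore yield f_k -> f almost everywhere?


Step 1: List the terms 4.6*1/sqrt(k) for k = 1 to 7:
  k=1: 4.6
  k=2: 3.252691
  k=3: 2.655811
  k=4: 2.3
  k=5: 2.057183
  k=6: 1.877942
  k=7: 1.738637
Step 2: Partial sum = 4.6 + 3.252691 + 2.655811 + 2.3 + 2.057183 + 1.877942 + 1.738637
     = 18.482264
Step 3: The full series sum_(k>=1) 4.6*1/sqrt(k) diverges (p-series with p = 1/2 <= 1; a nonzero constant multiple of a divergent series diverges).
Step 4: The (first) Borel-Cantelli lemma requires a summable sequence of measures, so it does not apply here;
        from this bound alone no conclusion about a.e. convergence can be drawn (convergence in measure still
        gives an a.e.-convergent subsequence, but not a.e. convergence of the whole sequence).
Conclusion: series diverges; Borel-Cantelli is inconclusive about a.e. convergence of f_k.


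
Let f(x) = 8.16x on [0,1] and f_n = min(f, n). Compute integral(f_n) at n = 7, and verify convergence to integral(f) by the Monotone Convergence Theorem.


f(x) = 8.16x on [0,1]; f_n(x) = min(8.16x, n). At n = 7:
Step 1: f(x) reaches 7 at x = 7/8.16 = 0.857843
Step 2: integral(f_7) = integral(8.16x, 0, 0.857843) + integral(7, 0.857843, 1)
       = 8.16*0.857843^2/2 + 7*(1 - 0.857843)
       = 3.002451 + 0.995098
       = 3.997549
Step 3: As n -> infinity, f_n increases to f, so by MCT integral(f_n) -> integral(f) = 8.16/2 = 4.08.
Convergence: integral(f_7) = 3.997549 -> 4.08 as n -> infinity


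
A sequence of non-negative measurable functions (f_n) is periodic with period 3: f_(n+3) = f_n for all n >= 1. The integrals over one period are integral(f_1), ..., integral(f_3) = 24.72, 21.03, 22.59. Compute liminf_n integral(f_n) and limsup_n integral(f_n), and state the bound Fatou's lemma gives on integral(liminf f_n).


The sequence (integral(f_n)) is periodic with period 3, repeating the values 24.72, 21.03, 22.59 indefinitely.
Step 1: For a periodic sequence, every tail (a_m, a_(m+1), ...) contains all 3 period values infinitely often.
Step 2: Hence inf of every tail = min of the period values = min(24.72, 21.03, 22.59) = 21.03.
        liminf_n integral(f_n) = sup over m of (inf of tail from m) = 21.03.
Step 3: Similarly sup of every tail = max of the period values = 24.72.
        limsup_n integral(f_n) = 24.72.
Step 4: Fatou's lemma: integral(liminf_n f_n) <= liminf_n integral(f_n) = 21.03.
        So the integral of the pointwise liminf is at most 21.03.


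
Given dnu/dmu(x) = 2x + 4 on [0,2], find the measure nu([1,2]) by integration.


nu(A) = integral_A (dnu/dmu) dmu = integral_1^2 (2x + 4) dx
Step 1: Antiderivative F(x) = (2/2)x^2 + 4x
Step 2: F(2) = (2/2)*2^2 + 4*2 = 4 + 8 = 12
Step 3: F(1) = (2/2)*1^2 + 4*1 = 1 + 4 = 5
Step 4: nu([1,2]) = F(2) - F(1) = 12 - 5 = 7


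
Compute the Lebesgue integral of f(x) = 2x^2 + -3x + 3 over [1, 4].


The Lebesgue integral of a Riemann-integrable function agrees with the Riemann integral.
Antiderivative F(x) = (2/3)x^3 + (-3/2)x^2 + 3x
F(4) = (2/3)*4^3 + (-3/2)*4^2 + 3*4
     = (2/3)*64 + (-3/2)*16 + 3*4
     = 42.666667 + -24 + 12
     = 30.666667
F(1) = 2.166667
Integral = F(4) - F(1) = 30.666667 - 2.166667 = 28.5


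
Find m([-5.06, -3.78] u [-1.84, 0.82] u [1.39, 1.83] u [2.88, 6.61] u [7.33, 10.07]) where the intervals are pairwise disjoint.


For pairwise disjoint intervals, m(union) = sum of lengths.
= (-3.78 - -5.06) + (0.82 - -1.84) + (1.83 - 1.39) + (6.61 - 2.88) + (10.07 - 7.33)
= 1.28 + 2.66 + 0.44 + 3.73 + 2.74
= 10.85


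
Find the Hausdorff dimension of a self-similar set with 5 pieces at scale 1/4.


For a self-similar set with N copies scaled by 1/r:
dim_H = log(N)/log(r) = log(5)/log(4)
= 1.609438/1.386294
= 1.160964


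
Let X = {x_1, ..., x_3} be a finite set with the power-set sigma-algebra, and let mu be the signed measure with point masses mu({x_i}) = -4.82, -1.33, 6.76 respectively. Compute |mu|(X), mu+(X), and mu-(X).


Step 1: Every measurable set is a union of atoms (the cells / points), so a Hahn decomposition is
  obtained by grouping atoms by sign: P = union of atoms with mu > 0, N = union of the remaining atoms.
  Atoms in P (indices): 3;  atoms in N (indices): 1, 2
  Positive values: 6.76
  Negative values: -4.82, -1.33
Step 2: mu+(X) = mu(P) = sum of positive atom values = 6.76
Step 3: mu-(X) = -mu(N) = sum of |negative atom values| = 6.15
Step 4: |mu|(X) = mu+(X) + mu-(X) = 6.76 + 6.15 = 12.91


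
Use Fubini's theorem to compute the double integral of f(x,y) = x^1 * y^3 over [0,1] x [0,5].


By Fubini's theorem, the double integral factors as a product of single integrals:
Step 1: integral_0^1 x^1 dx = [x^2/2] from 0 to 1
     = 1^2/2 = 0.5
Step 2: integral_0^5 y^3 dy = [y^4/4] from 0 to 5
     = 5^4/4 = 156.25
Step 3: Double integral = 0.5 * 156.25 = 78.125
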